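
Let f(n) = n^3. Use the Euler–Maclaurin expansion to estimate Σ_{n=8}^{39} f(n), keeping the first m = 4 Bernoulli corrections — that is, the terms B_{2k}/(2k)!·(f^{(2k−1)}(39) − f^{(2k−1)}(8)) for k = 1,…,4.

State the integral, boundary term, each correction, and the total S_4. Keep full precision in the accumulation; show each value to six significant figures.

S_4 ≈ 607616

∫_8^39 x^3 dx evaluates to 577336.
½[f(8) + f(39)] = ½[512.000 + 59319.0] = 29915.5.
Running total after boundary: 607252.
Order-1 term: 1/12 · (4563.00 − 192.000) = 364.250.
Partial sum through k=1: 607616.
Order-2 term: −1/720 · (6.00000 − 6.00000) = 0.00000.
Partial sum through k=2: 607616.
Order-3 term: 1/30240 · (0.00000 − 0.00000) = 0.00000.
Partial sum through k=3: 607616.
Order-4 term: −1/1209600 · (0.00000 − 0.00000) = 0.00000.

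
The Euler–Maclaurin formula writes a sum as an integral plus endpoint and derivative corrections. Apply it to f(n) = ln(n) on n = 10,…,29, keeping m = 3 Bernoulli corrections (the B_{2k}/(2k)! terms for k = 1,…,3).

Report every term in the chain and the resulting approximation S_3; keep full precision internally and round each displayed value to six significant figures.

Integral: ∫_10^29 ln(x) dx = 55.6257.
Boundary: ½(f(10) + f(29)) = ½(2.30259 + 3.36730) = 2.83494.
Integral + boundary = 58.4607.
Order-1 term: 1/12 · (0.0344828 − 0.100000) = -0.00545977.
Running total after k=1: 58.4552.
Order-2 term: −1/720 · (8.20042e-05 − 0.00200000) = 2.66388e-06.
Running total after k=2: 58.4552.
Order-3 term: 1/30240 · (1.17010e-06 − 0.000240000) = -7.89781e-09.

S_3 ≈ 58.4552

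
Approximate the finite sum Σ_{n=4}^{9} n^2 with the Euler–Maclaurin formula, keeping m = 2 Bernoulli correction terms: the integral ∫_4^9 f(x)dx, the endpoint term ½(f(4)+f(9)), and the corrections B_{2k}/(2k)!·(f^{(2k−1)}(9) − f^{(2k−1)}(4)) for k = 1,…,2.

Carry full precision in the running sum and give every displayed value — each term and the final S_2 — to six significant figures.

Integral: ∫_4^9 x^2 dx = 221.667.
Endpoint term: (f(4) + f(9))/2 = (16.0000 + 81.0000)/2 = 48.5000.
Running total after boundary: 270.167.
Correction k=1: B_{2}/2! · (f^{(1)}(9) − f^{(1)}(4)) = 1/12 · (18.0000 − 8.00000) = 0.833333.
After k=1: 271.000.
Correction k=2: B_{4}/4! · (f^{(3)}(9) − f^{(3)}(4)) = −1/720 · (0.00000 − 0.00000) = 0.00000.

S_2 ≈ 271.000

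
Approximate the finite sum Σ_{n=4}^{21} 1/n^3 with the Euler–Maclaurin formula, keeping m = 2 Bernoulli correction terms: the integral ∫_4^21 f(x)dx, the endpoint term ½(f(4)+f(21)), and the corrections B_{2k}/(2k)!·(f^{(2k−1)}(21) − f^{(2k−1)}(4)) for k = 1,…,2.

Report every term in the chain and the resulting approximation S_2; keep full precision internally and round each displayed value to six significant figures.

S_2 ≈ 0.0389376

Integral: ∫_4^21 1/x^3 dx = 0.0301162.
½[f(4) + f(21)] = ½[0.0156250 + 0.000107980] = 0.00786649.
Running total after boundary: 0.0379827.
k=1: B_{2}/(2)! × [f^{(1)}(21) − f^{(1)}(4)] = 1/12 × (-1.54257e-05 − (-0.0117188)) = 0.000975277.
Partial sum through k=1: 0.0389580.
k=2: B_{4}/(4)! × [f^{(3)}(21) − f^{(3)}(4)] = −1/720 × (-6.99577e-07 − (-0.0146484)) = -2.03441e-05.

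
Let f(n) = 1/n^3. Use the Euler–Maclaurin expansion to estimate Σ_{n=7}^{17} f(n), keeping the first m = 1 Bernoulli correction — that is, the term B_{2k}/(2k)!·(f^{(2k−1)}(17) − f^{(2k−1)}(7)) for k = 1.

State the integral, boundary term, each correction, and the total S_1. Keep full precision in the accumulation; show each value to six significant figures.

S_1 ≈ 0.0101346

∫_7^17 1/x^3 dx evaluates to 0.00847398.
Boundary: ½(f(7) + f(17)) = ½(0.00291545 + 0.000203542) = 0.00155950.
So far: 0.0100335.
Order-1 term: 1/12 · (-3.59191e-05 − (-0.00124948)) = 0.000101130.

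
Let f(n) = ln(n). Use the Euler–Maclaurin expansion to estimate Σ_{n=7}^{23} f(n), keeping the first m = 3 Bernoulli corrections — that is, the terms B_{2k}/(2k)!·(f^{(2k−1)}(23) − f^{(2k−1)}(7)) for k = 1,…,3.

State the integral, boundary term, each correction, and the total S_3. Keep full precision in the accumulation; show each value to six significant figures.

The integral term ∫_7^23 ln(x) dx = 42.4950.
½[f(7) + f(23)] = ½[1.94591 + 3.13549] = 2.54070.
Integral + boundary = 45.0357.
Correction k=1: B_{2}/2! · (f^{(1)}(23) − f^{(1)}(7)) = 1/12 · (0.0434783 − 0.142857) = -0.00828157.
Running total after k=1: 45.0274.
Correction k=2: B_{4}/4! · (f^{(3)}(23) − f^{(3)}(7)) = −1/720 · (0.000164379 − 0.00583090) = 7.87017e-06.
Running total after k=2: 45.0274.
Correction k=3: B_{6}/6! · (f^{(5)}(23) − f^{(5)}(7)) = 1/30240 · (3.72883e-06 − 0.00142798) = -4.70981e-08.

S_3 ≈ 45.0274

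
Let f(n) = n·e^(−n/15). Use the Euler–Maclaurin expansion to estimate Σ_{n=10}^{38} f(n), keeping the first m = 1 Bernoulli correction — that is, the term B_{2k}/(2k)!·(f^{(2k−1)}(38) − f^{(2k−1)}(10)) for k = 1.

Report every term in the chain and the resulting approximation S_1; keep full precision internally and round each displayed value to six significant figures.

S_1 ≈ 133.464

The integral term ∫_10^38 x·e^(−x/15) dx = 129.413.
½[f(10) + f(38)] = ½[5.13417 + 3.01697] = 4.07557.
Running total after boundary: 133.489.
k=1: B_{2}/(2)! × [f^{(1)}(38) − f^{(1)}(10)] = 1/12 × (-0.121737 − 0.171139) = -0.0244064.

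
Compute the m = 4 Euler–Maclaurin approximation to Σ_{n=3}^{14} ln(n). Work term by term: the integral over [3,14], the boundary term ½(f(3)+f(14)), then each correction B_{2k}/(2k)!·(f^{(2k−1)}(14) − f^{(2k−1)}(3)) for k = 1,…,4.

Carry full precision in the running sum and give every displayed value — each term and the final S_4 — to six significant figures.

The integral term ∫_3^14 ln(x) dx = 22.6510.
Boundary: ½(f(3) + f(14)) = ½(1.09861 + 2.63906) = 1.86883.
Integral + boundary = 24.5198.
Order-1 term: 1/12 · (0.0714286 − 0.333333) = -0.0218254.
After k=1: 24.4980.
Order-2 term: −1/720 · (0.000728863 − 0.0740741) = 0.000101868.
After k=2: 24.4981.
Order-3 term: 1/30240 · (4.46243e-05 − 0.0987654) = -3.26458e-06.
After k=3: 24.4981.
Order-4 term: −1/1209600 · (6.83024e-06 − 0.329218) = 2.72165e-07.

S_4 ≈ 24.4981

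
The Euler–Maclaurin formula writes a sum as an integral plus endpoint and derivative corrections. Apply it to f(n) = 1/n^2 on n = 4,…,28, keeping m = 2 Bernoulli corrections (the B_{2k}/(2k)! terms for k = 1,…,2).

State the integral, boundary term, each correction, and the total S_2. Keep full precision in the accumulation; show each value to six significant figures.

The integral term ∫_4^28 1/x^2 dx = 0.214286.
Boundary: ½(f(4) + f(28)) = ½(0.0625000 + 0.00127551) = 0.0318878.
Running total after boundary: 0.246173.
Order-1 term: 1/12 · (-9.11079e-05 − (-0.0312500)) = 0.00259657.
Partial sum through k=1: 0.248770.
Order-2 term: −1/720 · (-1.39451e-06 − (-0.0234375)) = -3.25501e-05.

S_2 ≈ 0.248737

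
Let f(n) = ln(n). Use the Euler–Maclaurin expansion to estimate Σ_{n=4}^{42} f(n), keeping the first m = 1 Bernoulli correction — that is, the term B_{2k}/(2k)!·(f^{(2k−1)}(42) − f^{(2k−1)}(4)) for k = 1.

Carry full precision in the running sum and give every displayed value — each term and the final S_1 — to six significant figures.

Integral: ∫_4^42 ln(x) dx = 113.437.
Endpoint term: (f(4) + f(42))/2 = (1.38629 + 3.73767)/2 = 2.56198.
Running total after boundary: 115.999.
Order-1 term: 1/12 · (0.0238095 − 0.250000) = -0.0188492.

S_1 ≈ 115.980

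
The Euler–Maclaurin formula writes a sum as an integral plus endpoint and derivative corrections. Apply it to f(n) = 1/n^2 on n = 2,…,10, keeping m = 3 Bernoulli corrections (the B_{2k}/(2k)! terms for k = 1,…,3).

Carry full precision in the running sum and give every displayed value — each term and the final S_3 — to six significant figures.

Integral: ∫_2^10 1/x^2 dx = 0.400000.
Endpoint term: (f(2) + f(10))/2 = (0.250000 + 0.0100000)/2 = 0.130000.
Running total after boundary: 0.530000.
Order-1 term: 1/12 · (-0.00200000 − (-0.250000)) = 0.0206667.
Partial sum through k=1: 0.550667.
Order-2 term: −1/720 · (-0.000240000 − (-0.750000)) = -0.00104133.
Partial sum through k=2: 0.549625.
Order-3 term: 1/30240 · (-7.20000e-05 − (-5.62500)) = 0.000186010.

S_3 ≈ 0.549811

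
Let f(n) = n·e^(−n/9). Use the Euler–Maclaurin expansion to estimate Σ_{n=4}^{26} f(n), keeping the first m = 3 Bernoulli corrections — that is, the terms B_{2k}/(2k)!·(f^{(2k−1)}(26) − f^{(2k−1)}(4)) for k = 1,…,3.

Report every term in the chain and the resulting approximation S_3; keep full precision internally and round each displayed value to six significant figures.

S_3 ≈ 59.4594

The integral term ∫_4^26 x·e^(−x/9) dx = 57.4921.
½[f(4) + f(26)] = ½[2.56472 + 1.44659] = 2.00565.
Running total after boundary: 59.4978.
Correction k=1: B_{2}/2! · (f^{(1)}(26) − f^{(1)}(4)) = 1/12 · (-0.105094 − 0.356211) = -0.0384421.
Partial sum through k=1: 59.4593.
Correction k=2: B_{4}/4! · (f^{(3)}(26) − f^{(3)}(4)) = −1/720 · (7.63210e-05 − 0.0202293) = 2.79902e-05.
Partial sum through k=2: 59.4594.
Correction k=3: B_{6}/6! · (f^{(5)}(26) − f^{(5)}(4)) = 1/30240 · (1.79025e-05 − 0.000445196) = -1.41301e-08.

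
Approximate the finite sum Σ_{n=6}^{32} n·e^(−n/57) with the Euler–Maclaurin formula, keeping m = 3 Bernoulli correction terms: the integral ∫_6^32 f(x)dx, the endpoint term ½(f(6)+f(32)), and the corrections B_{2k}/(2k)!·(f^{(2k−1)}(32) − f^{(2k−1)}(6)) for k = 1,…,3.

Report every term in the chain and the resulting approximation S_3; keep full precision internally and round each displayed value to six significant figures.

S_3 ≈ 350.316

The integral term ∫_6^32 x·e^(−x/57) dx = 338.535.
Endpoint term: (f(6) + f(32))/2 = (5.40053 + 18.2531)/2 = 11.8268.
Running total after boundary: 350.362.
k=1: B_{2}/(2)! × [f^{(1)}(32) − f^{(1)}(6)] = 1/12 × (0.250179 − 0.805342) = -0.0462636.
Partial sum through k=1: 350.316.
k=2: B_{4}/(4)! × [f^{(3)}(32) − f^{(3)}(6)] = −1/720 × (0.000428130 − 0.000801944) = 5.19186e-07.
Partial sum through k=2: 350.316.
k=3: B_{6}/(6)! × [f^{(5)}(32) − f^{(5)}(6)] = 1/30240 × (2.39846e-07 − 4.17364e-07) = -5.87031e-12.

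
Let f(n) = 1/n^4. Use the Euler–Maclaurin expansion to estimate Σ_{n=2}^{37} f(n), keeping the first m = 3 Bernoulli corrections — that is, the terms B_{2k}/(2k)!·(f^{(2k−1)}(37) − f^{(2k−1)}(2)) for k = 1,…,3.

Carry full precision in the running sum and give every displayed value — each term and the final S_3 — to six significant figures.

∫_2^37 1/x^4 dx evaluates to 0.0416601.
½[f(2) + f(37)] = ½[0.0625000 + 5.33572e-07] = 0.0312503.
So far: 0.0729104.
Order-1 term: 1/12 · (-5.76835e-08 − (-0.125000)) = 0.0104167.
After k=1: 0.0833270.
Order-2 term: −1/720 · (-1.26406e-09 − (-0.937500)) = -0.00130208.
After k=2: 0.0820249.
Order-3 term: 1/30240 · (-5.17075e-11 − (-13.1250)) = 0.000434028.

S_3 ≈ 0.0824590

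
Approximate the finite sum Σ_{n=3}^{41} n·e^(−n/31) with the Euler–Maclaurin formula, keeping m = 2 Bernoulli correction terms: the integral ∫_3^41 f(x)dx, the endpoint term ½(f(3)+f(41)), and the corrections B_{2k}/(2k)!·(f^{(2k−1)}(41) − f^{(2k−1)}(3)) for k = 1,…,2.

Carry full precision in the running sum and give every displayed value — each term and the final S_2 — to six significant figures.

∫_3^41 x·e^(−x/31) dx evaluates to 362.071.
Endpoint term: (f(3) + f(41))/2 = (2.72328 + 10.9243)/2 = 6.82380.
Integral + boundary = 368.895.
Order-1 term: 1/12 · (-0.0859506 − 0.819913) = -0.0754886.
Running total after k=1: 368.819.
Order-2 term: −1/720 · (0.000465081 − 0.00274239) = 3.16293e-06.

S_2 ≈ 368.819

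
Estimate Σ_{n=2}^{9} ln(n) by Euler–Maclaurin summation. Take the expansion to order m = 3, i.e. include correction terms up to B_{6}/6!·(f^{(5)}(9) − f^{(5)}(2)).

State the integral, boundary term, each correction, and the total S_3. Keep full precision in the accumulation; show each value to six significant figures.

S_3 ≈ 12.8018

Integral: ∫_2^9 ln(x) dx = 11.3887.
Boundary: ½(f(2) + f(9)) = ½(0.693147 + 2.19722) = 1.44519.
Integral + boundary = 12.8339.
k=1: B_{2}/(2)! × [f^{(1)}(9) − f^{(1)}(2)] = 1/12 × (0.111111 − 0.500000) = -0.0324074.
After k=1: 12.8015.
k=2: B_{4}/(4)! × [f^{(3)}(9) − f^{(3)}(2)] = −1/720 × (0.00274348 − 0.250000) = 0.000343412.
After k=2: 12.8018.
k=3: B_{6}/(6)! × [f^{(5)}(9) − f^{(5)}(2)] = 1/30240 × (0.000406442 − 0.750000) = -2.47881e-05.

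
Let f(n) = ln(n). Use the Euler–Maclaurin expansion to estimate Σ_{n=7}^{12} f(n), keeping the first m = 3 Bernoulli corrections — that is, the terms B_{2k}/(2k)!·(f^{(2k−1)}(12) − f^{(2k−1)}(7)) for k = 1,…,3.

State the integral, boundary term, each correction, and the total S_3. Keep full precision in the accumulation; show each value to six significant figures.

S_3 ≈ 13.4080

∫_7^12 ln(x) dx evaluates to 11.1975.
Endpoint term: (f(7) + f(12))/2 = (1.94591 + 2.48491)/2 = 2.21541.
So far: 13.4129.
Correction k=1: B_{2}/2! · (f^{(1)}(12) − f^{(1)}(7)) = 1/12 · (0.0833333 − 0.142857) = -0.00496032.
Running total after k=1: 13.4080.
Correction k=2: B_{4}/4! · (f^{(3)}(12) − f^{(3)}(7)) = −1/720 · (0.00115741 − 0.00583090) = 6.49097e-06.
Running total after k=2: 13.4080.
Correction k=3: B_{6}/6! · (f^{(5)}(12) − f^{(5)}(7)) = 1/30240 · (9.64506e-05 − 0.00142798) = -4.40319e-08.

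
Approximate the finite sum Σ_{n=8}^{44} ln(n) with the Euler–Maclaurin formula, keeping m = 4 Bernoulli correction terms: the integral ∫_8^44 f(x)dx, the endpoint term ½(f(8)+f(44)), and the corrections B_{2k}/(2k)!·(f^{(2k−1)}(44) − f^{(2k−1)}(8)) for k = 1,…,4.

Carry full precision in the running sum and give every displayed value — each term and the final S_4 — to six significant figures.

S_4 ≈ 116.792

Integral: ∫_8^44 ln(x) dx = 113.869.
½[f(8) + f(44)] = ½[2.07944 + 3.78419] = 2.93182.
So far: 116.801.
Order-1 term: 1/12 · (0.0227273 − 0.125000) = -0.00852273.
Running total after k=1: 116.792.
Order-2 term: −1/720 · (2.34786e-05 − 0.00390625) = 5.39274e-06.
Running total after k=2: 116.792.
Order-3 term: 1/30240 · (1.45528e-07 − 0.000732422) = -2.42155e-08.
Running total after k=3: 116.792.
Order-4 term: −1/1209600 · (2.25509e-09 − 0.000343323) = 2.83830e-10.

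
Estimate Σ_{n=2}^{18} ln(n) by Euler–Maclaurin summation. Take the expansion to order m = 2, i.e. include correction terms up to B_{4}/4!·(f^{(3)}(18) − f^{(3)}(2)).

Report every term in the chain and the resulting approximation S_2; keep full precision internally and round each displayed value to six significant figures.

The integral term ∫_2^18 ln(x) dx = 34.6404.
Boundary: ½(f(2) + f(18)) = ½(0.693147 + 2.89037) = 1.79176.
Integral + boundary = 36.4322.
Order-1 term: 1/12 · (0.0555556 − 0.500000) = -0.0370370.
Running total after k=1: 36.3951.
Order-2 term: −1/720 · (0.000342936 − 0.250000) = 0.000346746.

S_2 ≈ 36.3955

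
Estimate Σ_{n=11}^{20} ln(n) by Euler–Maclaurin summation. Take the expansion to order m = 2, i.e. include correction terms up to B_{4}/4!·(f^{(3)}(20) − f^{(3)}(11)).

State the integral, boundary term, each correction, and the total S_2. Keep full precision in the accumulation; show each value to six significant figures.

The integral term ∫_11^20 ln(x) dx = 24.5378.
Boundary: ½(f(11) + f(20)) = ½(2.39790 + 2.99573) = 2.69681.
Integral + boundary = 27.2346.
Correction k=1: B_{2}/2! · (f^{(1)}(20) − f^{(1)}(11)) = 1/12 · (0.0500000 − 0.0909091) = -0.00340909.
Running total after k=1: 27.2312.
Correction k=2: B_{4}/4! · (f^{(3)}(20) − f^{(3)}(11)) = −1/720 · (0.000250000 − 0.00150263) = 1.73976e-06.

S_2 ≈ 27.2312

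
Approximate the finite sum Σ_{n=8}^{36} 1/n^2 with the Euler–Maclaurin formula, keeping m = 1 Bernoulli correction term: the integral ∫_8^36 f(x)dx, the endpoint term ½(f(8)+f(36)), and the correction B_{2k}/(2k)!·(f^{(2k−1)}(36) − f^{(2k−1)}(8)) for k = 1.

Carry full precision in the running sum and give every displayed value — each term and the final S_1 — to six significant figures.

S_1 ≈ 0.105742

The integral term ∫_8^36 1/x^2 dx = 0.0972222.
Endpoint term: (f(8) + f(36))/2 = (0.0156250 + 0.000771605)/2 = 0.00819830.
Running total after boundary: 0.105421.
Correction k=1: B_{2}/2! · (f^{(1)}(36) − f^{(1)}(8)) = 1/12 · (-4.28669e-05 − (-0.00390625)) = 0.000321949.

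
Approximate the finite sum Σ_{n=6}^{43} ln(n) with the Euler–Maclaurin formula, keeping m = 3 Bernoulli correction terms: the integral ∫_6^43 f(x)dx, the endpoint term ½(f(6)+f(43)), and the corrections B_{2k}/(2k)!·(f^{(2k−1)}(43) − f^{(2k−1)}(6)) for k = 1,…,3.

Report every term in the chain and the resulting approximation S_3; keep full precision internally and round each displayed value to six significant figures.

S_3 ≈ 116.746

∫_6^43 ln(x) dx evaluates to 113.981.
Endpoint term: (f(6) + f(43))/2 = (1.79176 + 3.76120)/2 = 2.77648.
Integral + boundary = 116.758.
k=1: B_{2}/(2)! × [f^{(1)}(43) − f^{(1)}(6)] = 1/12 × (0.0232558 − 0.166667) = -0.0119509.
After k=1: 116.746.
k=2: B_{4}/(4)! × [f^{(3)}(43) − f^{(3)}(6)] = −1/720 × (2.51550e-05 − 0.00925926) = 1.28251e-05.
After k=2: 116.746.
k=3: B_{6}/(6)! × [f^{(5)}(43) − f^{(5)}(6)] = 1/30240 × (1.63256e-07 − 0.00308642) = -1.02059e-07.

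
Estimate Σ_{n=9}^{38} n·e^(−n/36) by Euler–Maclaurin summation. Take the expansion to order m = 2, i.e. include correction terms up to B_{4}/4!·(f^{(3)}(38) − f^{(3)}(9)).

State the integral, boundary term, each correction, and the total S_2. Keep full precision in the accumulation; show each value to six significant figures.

S_2 ≈ 344.654

The integral term ∫_9^38 x·e^(−x/36) dx = 334.588.
½[f(9) + f(38)] = ½[7.00921 + 13.2240] = 10.1166.
Running total after boundary: 344.704.
Order-1 term: 1/12 · (-0.0193333 − 0.584101) = -0.0502862.
After k=1: 344.654.
Order-2 term: −1/720 · (0.000522118 − 0.00165255) = 1.57004e-06.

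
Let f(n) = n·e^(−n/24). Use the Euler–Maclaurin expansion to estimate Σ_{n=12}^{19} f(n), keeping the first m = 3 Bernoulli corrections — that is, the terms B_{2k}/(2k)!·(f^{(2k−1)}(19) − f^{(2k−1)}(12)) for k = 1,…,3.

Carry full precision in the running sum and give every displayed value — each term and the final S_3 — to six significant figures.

S_3 ≈ 64.3807

∫_12^19 x·e^(−x/24) dx evaluates to 56.4546.
Endpoint term: (f(12) + f(19))/2 = (7.27837 + 8.60869)/2 = 7.94353.
Running total after boundary: 64.3982.
Correction k=1: B_{2}/2! · (f^{(1)}(19) − f^{(1)}(12)) = 1/12 · (0.0943935 − 0.303265) = -0.0174060.
Partial sum through k=1: 64.3807.
Correction k=2: B_{4}/4! · (f^{(3)}(19) − f^{(3)}(12)) = −1/720 · (0.00173710 − 0.00263251) = 1.24362e-06.
Partial sum through k=2: 64.3807.
Correction k=3: B_{6}/6! · (f^{(5)}(19) − f^{(5)}(12)) = 1/30240 · (5.74710e-06 − 8.22660e-06) = -8.19940e-11.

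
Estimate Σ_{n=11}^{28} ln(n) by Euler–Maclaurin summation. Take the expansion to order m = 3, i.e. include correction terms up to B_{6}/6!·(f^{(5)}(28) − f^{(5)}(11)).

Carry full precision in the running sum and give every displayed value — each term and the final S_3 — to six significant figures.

S_3 ≈ 52.7853

The integral term ∫_11^28 ln(x) dx = 49.9249.
Boundary: ½(f(11) + f(28)) = ½(2.39790 + 3.33220) = 2.86505.
Running total after boundary: 52.7899.
Correction k=1: B_{2}/2! · (f^{(1)}(28) − f^{(1)}(11)) = 1/12 · (0.0357143 − 0.0909091) = -0.00459957.
Running total after k=1: 52.7853.
Correction k=2: B_{4}/4! · (f^{(3)}(28) − f^{(3)}(11)) = −1/720 · (9.11079e-05 − 0.00150263) = 1.96045e-06.
Running total after k=2: 52.7853.
Correction k=3: B_{6}/6! · (f^{(5)}(28) − f^{(5)}(11)) = 1/30240 · (1.39451e-06 − 0.000149021) = -4.88183e-09.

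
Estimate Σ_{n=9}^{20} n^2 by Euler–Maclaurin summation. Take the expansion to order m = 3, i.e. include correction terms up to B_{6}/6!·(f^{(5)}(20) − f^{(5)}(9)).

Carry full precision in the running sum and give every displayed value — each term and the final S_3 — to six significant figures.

S_3 ≈ 2666.00

Integral: ∫_9^20 x^2 dx = 2423.67.
Boundary: ½(f(9) + f(20)) = ½(81.0000 + 400.000) = 240.500.
Integral + boundary = 2664.17.
Correction k=1: B_{2}/2! · (f^{(1)}(20) − f^{(1)}(9)) = 1/12 · (40.0000 − 18.0000) = 1.83333.
Partial sum through k=1: 2666.00.
Correction k=2: B_{4}/4! · (f^{(3)}(20) − f^{(3)}(9)) = −1/720 · (0.00000 − 0.00000) = 0.00000.
Partial sum through k=2: 2666.00.
Correction k=3: B_{6}/6! · (f^{(5)}(20) − f^{(5)}(9)) = 1/30240 · (0.00000 − 0.00000) = 0.00000.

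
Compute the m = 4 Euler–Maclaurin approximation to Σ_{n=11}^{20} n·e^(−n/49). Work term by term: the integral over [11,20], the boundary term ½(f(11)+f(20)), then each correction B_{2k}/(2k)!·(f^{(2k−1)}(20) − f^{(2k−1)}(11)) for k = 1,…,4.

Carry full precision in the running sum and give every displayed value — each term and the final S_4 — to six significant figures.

The integral term ∫_11^20 x·e^(−x/49) dx = 100.909.
½[f(11) + f(20)] = ½[8.78816 + 13.2974] = 11.0428.
Running total after boundary: 111.952.
Order-1 term: 1/12 · (0.393495 − 0.619574) = -0.0188399.
Running total after k=1: 111.933.
Order-2 term: −1/720 · (0.000717716 − 0.000923541) = 2.85868e-07.
Running total after k=2: 111.933.
Order-3 term: 1/30240 · (5.29589e-07 − 6.61821e-07) = -4.37276e-12.
Running total after k=3: 111.933.
Order-4 term: −1/1209600 · (3.16641e-10 − 3.91085e-10) = 6.15442e-17.

S_4 ≈ 111.933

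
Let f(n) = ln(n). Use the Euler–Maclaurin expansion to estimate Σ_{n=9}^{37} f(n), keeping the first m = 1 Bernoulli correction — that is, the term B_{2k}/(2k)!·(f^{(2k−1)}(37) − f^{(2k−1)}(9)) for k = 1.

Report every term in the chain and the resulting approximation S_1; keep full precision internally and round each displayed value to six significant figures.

∫_9^37 ln(x) dx evaluates to 85.8289.
Endpoint term: (f(9) + f(37))/2 = (2.19722 + 3.61092)/2 = 2.90407.
Running total after boundary: 88.7330.
Correction k=1: B_{2}/2! · (f^{(1)}(37) − f^{(1)}(9)) = 1/12 · (0.0270270 − 0.111111) = -0.00700701.

S_1 ≈ 88.7260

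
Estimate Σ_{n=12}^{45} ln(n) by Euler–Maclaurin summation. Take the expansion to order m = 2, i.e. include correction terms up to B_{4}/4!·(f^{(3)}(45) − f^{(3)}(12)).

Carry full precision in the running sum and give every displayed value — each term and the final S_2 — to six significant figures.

S_2 ≈ 111.622

The integral term ∫_12^45 ln(x) dx = 108.481.
Endpoint term: (f(12) + f(45))/2 = (2.48491 + 3.80666)/2 = 3.14578.
So far: 111.627.
k=1: B_{2}/(2)! × [f^{(1)}(45) − f^{(1)}(12)] = 1/12 × (0.0222222 − 0.0833333) = -0.00509259.
Running total after k=1: 111.622.
k=2: B_{4}/(4)! × [f^{(3)}(45) − f^{(3)}(12)] = −1/720 × (2.19479e-05 − 0.00115741) = 1.57703e-06.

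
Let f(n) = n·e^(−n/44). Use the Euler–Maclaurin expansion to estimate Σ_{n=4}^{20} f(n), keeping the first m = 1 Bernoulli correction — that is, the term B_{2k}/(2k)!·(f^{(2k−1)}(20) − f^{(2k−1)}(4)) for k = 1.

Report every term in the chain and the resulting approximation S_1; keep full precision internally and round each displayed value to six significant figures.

The integral term ∫_4^20 x·e^(−x/44) dx = 141.051.
Boundary: ½(f(4) + f(20)) = ½(3.65240 + 12.6947) = 8.17357.
Integral + boundary = 149.225.
Order-1 term: 1/12 · (0.346220 − 0.830092) = -0.0403226.

S_1 ≈ 149.184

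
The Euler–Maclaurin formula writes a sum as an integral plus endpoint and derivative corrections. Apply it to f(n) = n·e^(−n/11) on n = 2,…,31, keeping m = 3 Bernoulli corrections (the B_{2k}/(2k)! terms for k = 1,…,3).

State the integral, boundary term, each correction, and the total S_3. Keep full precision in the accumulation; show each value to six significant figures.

Integral: ∫_2^31 x·e^(−x/11) dx = 91.6386.
½[f(2) + f(31)] = ½[1.66751 + 1.85115] = 1.75933.
Running total after boundary: 93.3979.
Order-1 term: 1/12 · (-0.108572 − 0.682161) = -0.0658944.
Partial sum through k=1: 93.3320.
Order-2 term: −1/720 · (8.97286e-05 − 0.0194187) = 2.68458e-05.
Partial sum through k=2: 93.3321.
Order-3 term: 1/30240 · (8.89871e-06 − 0.000274378) = -8.77909e-09.

S_3 ≈ 93.3321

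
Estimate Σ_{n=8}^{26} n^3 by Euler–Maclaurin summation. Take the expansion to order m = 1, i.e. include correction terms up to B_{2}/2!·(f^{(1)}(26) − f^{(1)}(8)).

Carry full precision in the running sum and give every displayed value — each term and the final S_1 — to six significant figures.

Integral: ∫_8^26 x^3 dx = 113220.
½[f(8) + f(26)] = ½[512.000 + 17576.0] = 9044.00.
Running total after boundary: 122264.
Order-1 term: 1/12 · (2028.00 − 192.000) = 153.000.

S_1 ≈ 122417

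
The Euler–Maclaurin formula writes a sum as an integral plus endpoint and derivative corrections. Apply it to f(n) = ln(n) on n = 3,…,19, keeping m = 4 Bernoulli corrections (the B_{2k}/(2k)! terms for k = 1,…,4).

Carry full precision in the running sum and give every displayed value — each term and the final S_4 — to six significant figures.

Integral: ∫_3^19 ln(x) dx = 36.6485.
Boundary: ½(f(3) + f(19)) = ½(1.09861 + 2.94444) = 2.02153.
Running total after boundary: 38.6700.
k=1: B_{2}/(2)! × [f^{(1)}(19) − f^{(1)}(3)] = 1/12 × (0.0526316 − 0.333333) = -0.0233918.
Partial sum through k=1: 38.6466.
k=2: B_{4}/(4)! × [f^{(3)}(19) − f^{(3)}(3)] = −1/720 × (0.000291588 − 0.0740741) = 0.000102476.
Partial sum through k=2: 38.6467.
k=3: B_{6}/(6)! × [f^{(5)}(19) − f^{(5)}(3)] = 1/30240 × (9.69267e-06 − 0.0987654) = -3.26573e-06.
Partial sum through k=3: 38.6467.
k=4: B_{8}/(8)! × [f^{(7)}(19) − f^{(7)}(3)] = −1/1209600 × (8.05485e-07 − 0.329218) = 2.72170e-07.

S_4 ≈ 38.6467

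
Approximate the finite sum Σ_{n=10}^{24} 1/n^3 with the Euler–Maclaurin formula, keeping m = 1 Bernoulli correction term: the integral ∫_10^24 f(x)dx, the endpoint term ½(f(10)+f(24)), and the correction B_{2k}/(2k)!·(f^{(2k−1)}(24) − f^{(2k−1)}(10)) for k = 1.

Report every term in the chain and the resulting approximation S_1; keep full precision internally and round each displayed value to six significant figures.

S_1 ≈ 0.00469236

The integral term ∫_10^24 1/x^3 dx = 0.00413194.
Boundary: ½(f(10) + f(24)) = ½(0.00100000 + 7.23380e-05) = 0.000536169.
Running total after boundary: 0.00466811.
k=1: B_{2}/(2)! × [f^{(1)}(24) − f^{(1)}(10)] = 1/12 × (-9.04225e-06 − (-0.000300000)) = 2.42465e-05.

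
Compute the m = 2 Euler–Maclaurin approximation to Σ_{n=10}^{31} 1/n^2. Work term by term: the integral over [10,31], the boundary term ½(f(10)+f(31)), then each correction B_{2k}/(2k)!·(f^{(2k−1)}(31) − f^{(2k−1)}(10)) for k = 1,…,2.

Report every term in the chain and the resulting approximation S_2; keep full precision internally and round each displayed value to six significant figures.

∫_10^31 1/x^2 dx evaluates to 0.0677419.
½[f(10) + f(31)] = ½[0.0100000 + 0.00104058] = 0.00552029.
Running total after boundary: 0.0732622.
Order-1 term: 1/12 · (-6.71344e-05 − (-0.00200000)) = 0.000161072.
Running total after k=1: 0.0734233.
Order-2 term: −1/720 · (-8.38306e-07 − (-0.000240000)) = -3.32169e-07.

S_2 ≈ 0.0734230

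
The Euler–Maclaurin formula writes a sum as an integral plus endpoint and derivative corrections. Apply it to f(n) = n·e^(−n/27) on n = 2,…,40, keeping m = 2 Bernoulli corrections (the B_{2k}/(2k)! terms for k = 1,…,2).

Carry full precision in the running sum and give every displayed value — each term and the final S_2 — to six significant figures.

S_2 ≈ 321.303

Integral: ∫_2^40 x·e^(−x/27) dx = 315.909.
Boundary: ½(f(2) + f(40)) = ½(1.85721 + 9.09203) = 5.47462.
So far: 321.384.
k=1: B_{2}/(2)! × [f^{(1)}(40) − f^{(1)}(2)] = 1/12 × (-0.109441 − 0.859818) = -0.0807715.
Partial sum through k=1: 321.303.
k=2: B_{4}/(4)! × [f^{(3)}(40) − f^{(3)}(2)] = −1/720 × (0.000473471 − 0.00372706) = 4.51887e-06.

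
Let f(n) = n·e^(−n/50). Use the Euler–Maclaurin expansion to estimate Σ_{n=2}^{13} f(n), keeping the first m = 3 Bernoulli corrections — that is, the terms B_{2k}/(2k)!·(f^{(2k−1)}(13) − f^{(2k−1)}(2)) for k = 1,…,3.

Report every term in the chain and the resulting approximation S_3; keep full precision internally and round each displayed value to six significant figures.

∫_2^13 x·e^(−x/50) dx evaluates to 69.2400.
Endpoint term: (f(2) + f(13))/2 = (1.92158 + 10.0237)/2 = 5.97262.
Running total after boundary: 75.2127.
Correction k=1: B_{2}/2! · (f^{(1)}(13) − f^{(1)}(2)) = 1/12 · (0.570578 − 0.922358) = -0.0293150.
Running total after k=1: 75.1834.
Correction k=2: B_{4}/4! · (f^{(3)}(13) − f^{(3)}(2)) = −1/720 · (0.000845073 − 0.00113757) = 4.06253e-07.
Running total after k=2: 75.1834.
Correction k=3: B_{6}/6! · (f^{(5)}(13) − f^{(5)}(2)) = 1/30240 · (5.84766e-07 − 7.62482e-07) = -5.87688e-12.

S_3 ≈ 75.1834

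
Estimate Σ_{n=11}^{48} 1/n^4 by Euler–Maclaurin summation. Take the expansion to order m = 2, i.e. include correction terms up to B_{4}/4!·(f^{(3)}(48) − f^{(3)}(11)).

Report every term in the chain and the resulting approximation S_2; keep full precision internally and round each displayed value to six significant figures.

S_2 ≈ 0.000283729

Integral: ∫_11^48 1/x^4 dx = 0.000247424.
½[f(11) + f(48)] = ½[6.83013e-05 + 1.88380e-07] = 3.42449e-05.
So far: 0.000281669.
k=1: B_{2}/(2)! × [f^{(1)}(48) − f^{(1)}(11)] = 1/12 × (-1.56983e-08 − (-2.48369e-05)) = 2.06843e-06.
Running total after k=1: 0.000283737.
k=2: B_{4}/(4)! × [f^{(3)}(48) − f^{(3)}(11)] = −1/720 × (-2.04406e-10 − (-6.15790e-06)) = -8.55235e-09.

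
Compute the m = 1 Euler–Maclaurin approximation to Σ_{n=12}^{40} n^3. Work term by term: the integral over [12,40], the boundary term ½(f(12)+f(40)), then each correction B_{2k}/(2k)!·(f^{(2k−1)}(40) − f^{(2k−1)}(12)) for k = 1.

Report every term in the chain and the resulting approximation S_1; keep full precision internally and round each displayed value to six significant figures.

∫_12^40 x^3 dx evaluates to 634816.
Boundary: ½(f(12) + f(40)) = ½(1728.00 + 64000.0) = 32864.0.
So far: 667680.
Order-1 term: 1/12 · (4800.00 − 432.000) = 364.000.

S_1 ≈ 668044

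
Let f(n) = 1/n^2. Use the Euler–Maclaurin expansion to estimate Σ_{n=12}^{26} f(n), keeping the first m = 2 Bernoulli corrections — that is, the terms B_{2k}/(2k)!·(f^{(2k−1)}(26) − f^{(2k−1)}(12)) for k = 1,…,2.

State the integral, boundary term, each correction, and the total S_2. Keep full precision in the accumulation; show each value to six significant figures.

S_2 ≈ 0.0491705

Integral: ∫_12^26 1/x^2 dx = 0.0448718.
Endpoint term: (f(12) + f(26))/2 = (0.00694444 + 0.00147929)/2 = 0.00421187.
So far: 0.0490837.
Correction k=1: B_{2}/2! · (f^{(1)}(26) − f^{(1)}(12)) = 1/12 · (-0.000113792 − (-0.00115741)) = 8.69680e-05.
Running total after k=1: 0.0491706.
Correction k=2: B_{4}/4! · (f^{(3)}(26) − f^{(3)}(12)) = −1/720 · (-2.01997e-06 − (-9.64506e-05)) = -1.31154e-07.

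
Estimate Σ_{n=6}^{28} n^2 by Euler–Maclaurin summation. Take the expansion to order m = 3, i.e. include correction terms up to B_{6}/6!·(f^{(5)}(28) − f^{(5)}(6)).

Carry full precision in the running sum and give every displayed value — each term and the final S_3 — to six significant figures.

S_3 ≈ 7659.00

Integral: ∫_6^28 x^2 dx = 7245.33.
Boundary: ½(f(6) + f(28)) = ½(36.0000 + 784.000) = 410.000.
Integral + boundary = 7655.33.
k=1: B_{2}/(2)! × [f^{(1)}(28) − f^{(1)}(6)] = 1/12 × (56.0000 − 12.0000) = 3.66667.
Running total after k=1: 7659.00.
k=2: B_{4}/(4)! × [f^{(3)}(28) − f^{(3)}(6)] = −1/720 × (0.00000 − 0.00000) = 0.00000.
Running total after k=2: 7659.00.
k=3: B_{6}/(6)! × [f^{(5)}(28) − f^{(5)}(6)] = 1/30240 × (0.00000 − 0.00000) = 0.00000.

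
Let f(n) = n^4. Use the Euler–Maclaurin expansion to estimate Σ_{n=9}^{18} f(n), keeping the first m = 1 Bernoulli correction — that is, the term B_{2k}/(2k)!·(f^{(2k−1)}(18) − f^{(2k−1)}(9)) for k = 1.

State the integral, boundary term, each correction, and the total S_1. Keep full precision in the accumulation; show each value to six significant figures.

S_1 ≈ 423573

∫_9^18 x^4 dx evaluates to 366104.
Boundary: ½(f(9) + f(18)) = ½(6561.00 + 104976) = 55768.5.
Running total after boundary: 421872.
Order-1 term: 1/12 · (23328.0 − 2916.00) = 1701.00.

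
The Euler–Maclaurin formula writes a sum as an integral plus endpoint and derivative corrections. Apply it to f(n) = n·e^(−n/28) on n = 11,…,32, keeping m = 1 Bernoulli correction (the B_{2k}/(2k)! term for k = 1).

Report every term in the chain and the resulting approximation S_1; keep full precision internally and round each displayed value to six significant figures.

S_1 ≈ 210.251

The integral term ∫_11^32 x·e^(−x/28) dx = 201.474.
Endpoint term: (f(11) + f(32))/2 = (7.42638 + 10.2050)/2 = 8.81569.
Running total after boundary: 210.289.
Order-1 term: 1/12 · (-0.0455581 − 0.409897) = -0.0379546.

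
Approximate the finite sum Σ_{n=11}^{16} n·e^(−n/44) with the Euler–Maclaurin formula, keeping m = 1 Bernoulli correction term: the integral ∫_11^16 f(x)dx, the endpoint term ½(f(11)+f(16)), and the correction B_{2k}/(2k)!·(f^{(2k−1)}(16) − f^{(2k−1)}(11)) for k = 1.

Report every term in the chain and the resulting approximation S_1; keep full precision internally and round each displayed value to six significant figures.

S_1 ≈ 59.3507

∫_11^16 x·e^(−x/44) dx evaluates to 49.5179.
Boundary: ½(f(11) + f(16)) = ½(8.56681 + 11.1223) = 9.84456.
Integral + boundary = 59.3625.
Correction k=1: B_{2}/2! · (f^{(1)}(16) − f^{(1)}(11)) = 1/12 · (0.442364 − 0.584101) = -0.0118114.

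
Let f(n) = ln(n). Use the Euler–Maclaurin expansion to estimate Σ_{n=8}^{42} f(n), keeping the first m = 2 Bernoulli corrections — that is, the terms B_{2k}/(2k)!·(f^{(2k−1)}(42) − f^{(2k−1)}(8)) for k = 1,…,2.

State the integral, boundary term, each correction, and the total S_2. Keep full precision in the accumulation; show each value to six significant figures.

Integral: ∫_8^42 ln(x) dx = 106.347.
Boundary: ½(f(8) + f(42)) = ½(2.07944 + 3.73767) = 2.90856.
Integral + boundary = 109.255.
Correction k=1: B_{2}/2! · (f^{(1)}(42) − f^{(1)}(8)) = 1/12 · (0.0238095 − 0.125000) = -0.00843254.
Partial sum through k=1: 109.247.
Correction k=2: B_{4}/4! · (f^{(3)}(42) − f^{(3)}(8)) = −1/720 · (2.69949e-05 − 0.00390625) = 5.38785e-06.

S_2 ≈ 109.247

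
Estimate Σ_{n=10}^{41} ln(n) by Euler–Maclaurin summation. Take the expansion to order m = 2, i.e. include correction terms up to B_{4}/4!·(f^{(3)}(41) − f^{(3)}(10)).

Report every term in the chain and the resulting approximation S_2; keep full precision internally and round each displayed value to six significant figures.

S_2 ≈ 101.232

∫_10^41 ln(x) dx evaluates to 98.2306.
½[f(10) + f(41)] = ½[2.30259 + 3.71357] = 3.00808.
Running total after boundary: 101.239.
Correction k=1: B_{2}/2! · (f^{(1)}(41) − f^{(1)}(10)) = 1/12 · (0.0243902 − 0.100000) = -0.00630081.
Running total after k=1: 101.232.
Correction k=2: B_{4}/4! · (f^{(3)}(41) − f^{(3)}(10)) = −1/720 · (2.90187e-05 − 0.00200000) = 2.73747e-06.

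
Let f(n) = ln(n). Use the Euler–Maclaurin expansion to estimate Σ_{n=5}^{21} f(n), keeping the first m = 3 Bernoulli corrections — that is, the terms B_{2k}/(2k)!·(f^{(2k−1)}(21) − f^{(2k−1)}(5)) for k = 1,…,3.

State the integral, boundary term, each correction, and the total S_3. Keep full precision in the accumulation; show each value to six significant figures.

S_3 ≈ 42.2021

Integral: ∫_5^21 ln(x) dx = 39.8878.
Boundary: ½(f(5) + f(21)) = ½(1.60944 + 3.04452) = 2.32698.
Integral + boundary = 42.2148.
k=1: B_{2}/(2)! × [f^{(1)}(21) − f^{(1)}(5)] = 1/12 × (0.0476190 − 0.200000) = -0.0126984.
After k=1: 42.2021.
k=2: B_{4}/(4)! × [f^{(3)}(21) − f^{(3)}(5)] = −1/720 × (0.000215959 − 0.0160000) = 2.19223e-05.
After k=2: 42.2021.
k=3: B_{6}/(6)! × [f^{(5)}(21) − f^{(5)}(5)] = 1/30240 × (5.87645e-06 − 0.00768000) = -2.53774e-07.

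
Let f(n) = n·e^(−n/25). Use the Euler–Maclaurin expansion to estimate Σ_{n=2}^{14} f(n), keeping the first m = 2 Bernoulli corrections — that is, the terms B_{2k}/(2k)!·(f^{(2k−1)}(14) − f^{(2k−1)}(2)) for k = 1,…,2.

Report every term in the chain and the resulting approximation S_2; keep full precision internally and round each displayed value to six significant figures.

∫_2^14 x·e^(−x/25) dx evaluates to 66.1747.
Endpoint term: (f(2) + f(14))/2 = (1.84623 + 7.99693)/2 = 4.92158.
So far: 71.0963.
Order-1 term: 1/12 · (0.251332 − 0.849267) = -0.0498279.
Running total after k=1: 71.0464.
Order-2 term: −1/720 · (0.00223000 − 0.00431280) = 2.89278e-06.

S_2 ≈ 71.0465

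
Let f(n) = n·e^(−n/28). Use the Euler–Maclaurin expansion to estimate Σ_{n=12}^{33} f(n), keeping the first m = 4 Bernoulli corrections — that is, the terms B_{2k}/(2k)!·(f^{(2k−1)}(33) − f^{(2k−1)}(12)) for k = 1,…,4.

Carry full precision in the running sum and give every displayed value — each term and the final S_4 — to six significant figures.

The integral term ∫_12^33 x·e^(−x/28) dx = 204.029.
½[f(12) + f(33)] = ½[7.81727 + 10.1547] = 8.98598.
Running total after boundary: 213.015.
k=1: B_{2}/(2)! × [f^{(1)}(33) − f^{(1)}(12)] = 1/12 × (-0.0549496 − 0.372251) = -0.0356000.
After k=1: 212.980.
k=2: B_{4}/(4)! × [f^{(3)}(33) − f^{(3)}(12)] = −1/720 × (0.000714906 − 0.00213664) = 1.97464e-06.
After k=2: 212.980.
k=3: B_{6}/(6)! × [f^{(5)}(33) − f^{(5)}(12)] = 1/30240 × (1.91314e-06 − 4.84500e-06) = -9.69530e-11.
After k=3: 212.980.
k=4: B_{8}/(8)! × [f^{(7)}(33) − f^{(7)}(12)] = −1/1209600 × (3.71736e-09 − 8.88353e-09) = 4.27097e-15.

S_4 ≈ 212.980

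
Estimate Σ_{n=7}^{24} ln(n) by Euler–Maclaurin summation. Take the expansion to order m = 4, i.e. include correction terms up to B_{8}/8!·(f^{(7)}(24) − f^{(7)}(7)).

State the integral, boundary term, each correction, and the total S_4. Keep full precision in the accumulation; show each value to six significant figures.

The integral term ∫_7^24 ln(x) dx = 45.6519.
½[f(7) + f(24)] = ½[1.94591 + 3.17805] = 2.56198.
Running total after boundary: 48.2139.
Order-1 term: 1/12 · (0.0416667 − 0.142857) = -0.00843254.
Partial sum through k=1: 48.2055.
Order-2 term: −1/720 · (0.000144676 − 0.00583090) = 7.89754e-06.
Partial sum through k=2: 48.2055.
Order-3 term: 1/30240 · (3.01408e-06 − 0.00142798) = -4.71218e-08.
Partial sum through k=3: 48.2055.
Order-4 term: −1/1209600 · (1.56983e-07 − 0.000874271) = 7.22647e-10.

S_4 ≈ 48.2055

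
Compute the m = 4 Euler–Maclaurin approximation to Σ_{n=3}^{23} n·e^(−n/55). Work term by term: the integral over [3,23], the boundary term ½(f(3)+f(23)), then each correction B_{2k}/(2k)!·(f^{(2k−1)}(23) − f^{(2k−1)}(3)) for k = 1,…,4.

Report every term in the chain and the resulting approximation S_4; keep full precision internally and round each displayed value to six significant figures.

S_4 ≈ 205.747

The integral term ∫_3^23 x·e^(−x/55) dx = 196.800.
½[f(3) + f(23)] = ½[2.84075 + 15.1396] = 8.99016.
Integral + boundary = 205.790.
k=1: B_{2}/(2)! × [f^{(1)}(23) − f^{(1)}(3)] = 1/12 × (0.382977 − 0.895266) = -0.0426907.
Running total after k=1: 205.747.
k=2: B_{4}/(4)! × [f^{(3)}(23) − f^{(3)}(3)] = −1/720 × (0.000561806 − 0.000922015) = 5.00291e-07.
Running total after k=2: 205.747.
k=3: B_{6}/(6)! × [f^{(5)}(23) − f^{(5)}(3)] = 1/30240 × (3.29589e-07 − 5.11760e-07) = -6.02418e-12.
Running total after k=3: 205.747.
k=4: B_{8}/(8)! × [f^{(7)}(23) − f^{(7)}(3)] = −1/1209600 × (1.56515e-10 − 2.37594e-10) = 6.70298e-17.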